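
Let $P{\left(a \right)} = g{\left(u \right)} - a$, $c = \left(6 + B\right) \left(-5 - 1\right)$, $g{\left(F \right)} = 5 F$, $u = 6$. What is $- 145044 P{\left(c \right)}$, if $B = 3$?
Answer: $-12183696$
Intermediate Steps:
$c = -54$ ($c = \left(6 + 3\right) \left(-5 - 1\right) = 9 \left(-6\right) = -54$)
$P{\left(a \right)} = 30 - a$ ($P{\left(a \right)} = 5 \cdot 6 - a = 30 - a$)
$- 145044 P{\left(c \right)} = - 145044 \left(30 - -54\right) = - 145044 \left(30 + 54\right) = \left(-145044\right) 84 = -12183696$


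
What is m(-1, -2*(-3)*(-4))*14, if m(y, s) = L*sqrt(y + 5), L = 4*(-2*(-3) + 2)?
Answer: 896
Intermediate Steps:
L = 32 (L = 4*(6 + 2) = 4*8 = 32)
m(y, s) = 32*sqrt(5 + y) (m(y, s) = 32*sqrt(y + 5) = 32*sqrt(5 + y))
m(-1, -2*(-3)*(-4))*14 = (32*sqrt(5 - 1))*14 = (32*sqrt(4))*14 = (32*2)*14 = 64*14 = 896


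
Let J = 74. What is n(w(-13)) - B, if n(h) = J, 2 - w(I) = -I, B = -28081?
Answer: 28155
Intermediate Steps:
w(I) = 2 + I (w(I) = 2 - (-1)*I = 2 + I)
n(h) = 74
n(w(-13)) - B = 74 - 1*(-28081) = 74 + 28081 = 28155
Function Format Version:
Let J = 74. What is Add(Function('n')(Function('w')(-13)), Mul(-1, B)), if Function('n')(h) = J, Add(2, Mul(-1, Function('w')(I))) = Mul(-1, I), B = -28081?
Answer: 28155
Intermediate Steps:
Function('w')(I) = Add(2, I) (Function('w')(I) = Add(2, Mul(-1, Mul(-1, I))) = Add(2, I))
Function('n')(h) = 74
Add(Function('n')(Function('w')(-13)), Mul(-1, B)) = Add(74, Mul(-1, -28081)) = Add(74, 28081) = 28155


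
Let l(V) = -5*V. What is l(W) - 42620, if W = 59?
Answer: -42915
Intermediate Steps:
l(W) - 42620 = -5*59 - 42620 = -295 - 42620 = -42915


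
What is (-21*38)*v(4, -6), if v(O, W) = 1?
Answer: -798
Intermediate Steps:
(-21*38)*v(4, -6) = -21*38*1 = -798*1 = -798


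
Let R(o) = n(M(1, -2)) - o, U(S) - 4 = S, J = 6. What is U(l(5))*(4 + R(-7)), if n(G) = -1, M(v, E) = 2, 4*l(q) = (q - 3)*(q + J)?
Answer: 95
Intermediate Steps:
l(q) = (-3 + q)*(6 + q)/4 (l(q) = ((q - 3)*(q + 6))/4 = ((-3 + q)*(6 + q))/4 = (-3 + q)*(6 + q)/4)
U(S) = 4 + S
R(o) = -1 - o
U(l(5))*(4 + R(-7)) = (4 + (-9/2 + (1/4)*5**2 + (3/4)*5))*(4 + (-1 - 1*(-7))) = (4 + (-9/2 + (1/4)*25 + 15/4))*(4 + (-1 + 7)) = (4 + (-9/2 + 25/4 + 15/4))*(4 + 6) = (4 + 11/2)*10 = (19/2)*10 = 95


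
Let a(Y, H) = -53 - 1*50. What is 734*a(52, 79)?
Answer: -75602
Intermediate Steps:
a(Y, H) = -103 (a(Y, H) = -53 - 50 = -103)
734*a(52, 79) = 734*(-103) = -75602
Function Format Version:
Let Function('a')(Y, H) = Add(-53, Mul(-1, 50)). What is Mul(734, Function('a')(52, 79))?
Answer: -75602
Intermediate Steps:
Function('a')(Y, H) = -103 (Function('a')(Y, H) = Add(-53, -50) = -103)
Mul(734, Function('a')(52, 79)) = Mul(734, -103) = -75602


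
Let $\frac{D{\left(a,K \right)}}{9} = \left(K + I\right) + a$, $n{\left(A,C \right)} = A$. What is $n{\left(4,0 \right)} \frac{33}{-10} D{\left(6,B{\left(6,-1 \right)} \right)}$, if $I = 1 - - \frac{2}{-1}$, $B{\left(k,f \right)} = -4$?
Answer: $- \frac{594}{5} \approx -118.8$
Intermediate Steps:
$I = -1$ ($I = 1 - \left(-2\right) \left(-1\right) = 1 - 2 = -1$)
$D{\left(a,K \right)} = -9 + 9 K + 9 a$ ($D{\left(a,K \right)} = 9 \left(\left(K - 1\right) + a\right) = 9 \left(\left(-1 + K\right) + a\right) = 9 \left(-1 + K + a\right) = -9 + 9 K + 9 a$)
$n{\left(4,0 \right)} \frac{33}{-10} D{\left(6,B{\left(6,-1 \right)} \right)} = 4 \frac{33}{-10} \left(-9 + 9 \left(-4\right) + 9 \cdot 6\right) = 4 \cdot 33 \left(- \frac{1}{10}\right) \left(-9 - 36 + 54\right) = 4 \left(- \frac{33}{10}\right) 9 = \left(- \frac{66}{5}\right) 9 = - \frac{594}{5}$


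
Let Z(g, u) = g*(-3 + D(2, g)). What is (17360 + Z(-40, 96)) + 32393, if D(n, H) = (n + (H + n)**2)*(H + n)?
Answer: 2247793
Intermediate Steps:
D(n, H) = (H + n)*(n + (H + n)**2)
Z(g, u) = g*(1 + 2*g + 2*(2 + g)**2 + g*(2 + g)**2) (Z(g, u) = g*(-3 + (2**2 + g*2 + g*(g + 2)**2 + 2*(g + 2)**2)) = g*(-3 + (4 + 2*g + g*(2 + g)**2 + 2*(2 + g)**2)) = g*(-3 + (4 + 2*g + 2*(2 + g)**2 + g*(2 + g)**2)) = g*(1 + 2*g + 2*(2 + g)**2 + g*(2 + g)**2))
(17360 + Z(-40, 96)) + 32393 = (17360 - 40*(9 + (-40)**3 + 6*(-40)**2 + 14*(-40))) + 32393 = (17360 - 40*(9 - 64000 + 6*1600 - 560)) + 32393 = (17360 - 40*(9 - 64000 + 9600 - 560)) + 32393 = (17360 - 40*(-54951)) + 32393 = (17360 + 2198040) + 32393 = 2215400 + 32393 = 2247793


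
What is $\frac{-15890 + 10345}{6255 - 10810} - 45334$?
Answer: $- \frac{41298165}{911} \approx -45333.0$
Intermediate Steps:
$\frac{-15890 + 10345}{6255 - 10810} - 45334 = - \frac{5545}{-4555} - 45334 = \left(-5545\right) \left(- \frac{1}{4555}\right) - 45334 = \frac{1109}{911} - 45334 = - \frac{41298165}{911}$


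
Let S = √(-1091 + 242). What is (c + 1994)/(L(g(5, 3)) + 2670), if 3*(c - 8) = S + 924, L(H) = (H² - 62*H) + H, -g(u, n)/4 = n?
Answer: 385/591 + I*√849/10638 ≈ 0.65144 + 0.002739*I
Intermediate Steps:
S = I*√849 (S = √(-849) = I*√849 ≈ 29.138*I)
g(u, n) = -4*n
L(H) = H² - 61*H
c = 316 + I*√849/3 (c = 8 + (I*√849 + 924)/3 = 8 + (924 + I*√849)/3 = 8 + (308 + I*√849/3) = 316 + I*√849/3 ≈ 316.0 + 9.7125*I)
(c + 1994)/(L(g(5, 3)) + 2670) = ((316 + I*√849/3) + 1994)/((-4*3)*(-61 - 4*3) + 2670) = (2310 + I*√849/3)/(-12*(-61 - 12) + 2670) = (2310 + I*√849/3)/(-12*(-73) + 2670) = (2310 + I*√849/3)/(876 + 2670) = (2310 + I*√849/3)/3546 = (2310 + I*√849/3)*(1/3546) = 385/591 + I*√849/10638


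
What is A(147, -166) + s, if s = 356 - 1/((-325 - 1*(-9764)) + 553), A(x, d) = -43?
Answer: 3127495/9992 ≈ 313.00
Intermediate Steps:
s = 3557151/9992 (s = 356 - 1/((-325 + 9764) + 553) = 356 - 1/(9439 + 553) = 356 - 1/9992 = 3557151/9992 ≈ 356.00)
A(147, -166) + s = -43 + 3557151/9992 = 3127495/9992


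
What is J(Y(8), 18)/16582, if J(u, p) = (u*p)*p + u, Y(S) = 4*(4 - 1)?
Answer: 1950/8291 ≈ 0.23519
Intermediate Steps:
Y(S) = 12 (Y(S) = 4*3 = 12)
J(u, p) = u + u*p² (J(u, p) = (p*u)*p + u = u*p² + u = u + u*p²)
J(Y(8), 18)/16582 = (12*(1 + 18²))/16582 = (12*(1 + 324))*(1/16582) = (12*325)*(1/16582) = 3900*(1/16582) = 1950/8291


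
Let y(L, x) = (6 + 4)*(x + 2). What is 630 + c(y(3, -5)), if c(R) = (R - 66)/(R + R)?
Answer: 3158/5 ≈ 631.60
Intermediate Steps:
y(L, x) = 20 + 10*x (y(L, x) = 10*(2 + x) = 20 + 10*x)
c(R) = (-66 + R)/(2*R) (c(R) = (-66 + R)/((2*R)) = (-66 + R)*(1/(2*R)) = (-66 + R)/(2*R))
630 + c(y(3, -5)) = 630 + (-66 + (20 + 10*(-5)))/(2*(20 + 10*(-5))) = 630 + (-66 + (20 - 50))/(2*(20 - 50)) = 630 + (1/2)*(-66 - 30)/(-30) = 630 + (1/2)*(-1/30)*(-96) = 630 + 8/5 = 3158/5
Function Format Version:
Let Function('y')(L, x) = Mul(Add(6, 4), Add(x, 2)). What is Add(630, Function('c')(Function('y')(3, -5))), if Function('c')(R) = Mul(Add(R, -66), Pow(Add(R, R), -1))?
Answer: Rational(3158, 5) ≈ 631.60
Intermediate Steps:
Function('y')(L, x) = Add(20, Mul(10, x)) (Function('y')(L, x) = Mul(10, Add(2, x)) = Add(20, Mul(10, x)))
Function('c')(R) = Mul(Rational(1, 2), Pow(R, -1), Add(-66, R)) (Function('c')(R) = Mul(Add(-66, R), Pow(Mul(2, R), -1)) = Mul(Add(-66, R), Mul(Rational(1, 2), Pow(R, -1))) = Mul(Rational(1, 2), Pow(R, -1), Add(-66, R)))
Add(630, Function('c')(Function('y')(3, -5))) = Add(630, Mul(Rational(1, 2), Pow(Add(20, Mul(10, -5)), -1), Add(-66, Add(20, Mul(10, -5))))) = Add(630, Mul(Rational(1, 2), Pow(Add(20, -50), -1), Add(-66, Add(20, -50)))) = Add(630, Mul(Rational(1, 2), Pow(-30, -1), Add(-66, -30))) = Add(630, Mul(Rational(1, 2), Rational(-1, 30), -96)) = Add(630, Rational(8, 5)) = Rational(3158, 5)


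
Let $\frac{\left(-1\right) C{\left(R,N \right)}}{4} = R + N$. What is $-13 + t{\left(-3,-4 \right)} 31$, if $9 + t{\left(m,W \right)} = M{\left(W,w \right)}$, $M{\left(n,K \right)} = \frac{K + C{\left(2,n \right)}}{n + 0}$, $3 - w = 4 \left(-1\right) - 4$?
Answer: $- \frac{1757}{4} \approx -439.25$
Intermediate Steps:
$w = 11$ ($w = 3 - \left(4 \left(-1\right) - 4\right) = 3 - \left(-4 - 4\right) = 3 - -8 = 3 + 8 = 11$)
$C{\left(R,N \right)} = - 4 N - 4 R$ ($C{\left(R,N \right)} = - 4 \left(R + N\right) = - 4 \left(N + R\right) = - 4 N - 4 R$)
$M{\left(n,K \right)} = \frac{-8 + K - 4 n}{n}$ ($M{\left(n,K \right)} = \frac{K - \left(8 + 4 n\right)}{n + 0} = \frac{K - \left(8 + 4 n\right)}{n} = \frac{-8 + K - 4 n}{n}$)
$t{\left(m,W \right)} = -9 + \frac{3 - 4 W}{W}$ ($t{\left(m,W \right)} = -9 + \frac{-8 + 11 - 4 W}{W} = -9 + \frac{3 - 4 W}{W}$)
$-13 + t{\left(-3,-4 \right)} 31 = -13 + \left(-13 + \frac{3}{-4}\right) 31 = -13 + \left(-13 + 3 \left(- \frac{1}{4}\right)\right) 31 = -13 + \left(-13 - \frac{3}{4}\right) 31 = -13 - \frac{1705}{4} = - \frac{1757}{4}$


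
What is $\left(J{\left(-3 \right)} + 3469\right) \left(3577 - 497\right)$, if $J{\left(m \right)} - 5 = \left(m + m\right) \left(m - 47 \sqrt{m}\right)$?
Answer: $10755360 + 868560 i \sqrt{3} \approx 1.0755 \cdot 10^{7} + 1.5044 \cdot 10^{6} i$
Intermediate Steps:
$J{\left(m \right)} = 5 + 2 m \left(m - 47 \sqrt{m}\right)$ ($J{\left(m \right)} = 5 + \left(m + m\right) \left(m - 47 \sqrt{m}\right) = 5 + 2 m \left(m - 47 \sqrt{m}\right)$)
$\left(J{\left(-3 \right)} + 3469\right) \left(3577 - 497\right) = \left(\left(5 - 94 \left(-3\right)^{\frac{3}{2}} + 2 \left(-3\right)^{2}\right) + 3469\right) \left(3577 - 497\right) = \left(\left(5 - 94 \left(- 3 i \sqrt{3}\right) + 2 \cdot 9\right) + 3469\right) 3080 = \left(\left(5 + 282 i \sqrt{3} + 18\right) + 3469\right) 3080 = \left(\left(23 + 282 i \sqrt{3}\right) + 3469\right) 3080 = \left(3492 + 282 i \sqrt{3}\right) 3080 = 10755360 + 868560 i \sqrt{3}$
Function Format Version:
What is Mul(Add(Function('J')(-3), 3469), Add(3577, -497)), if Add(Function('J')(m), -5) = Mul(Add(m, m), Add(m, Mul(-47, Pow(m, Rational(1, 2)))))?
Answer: Add(10755360, Mul(868560, I, Pow(3, Rational(1, 2)))) ≈ Add(1.0755e+7, Mul(1.5044e+6, I))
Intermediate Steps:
Function('J')(m) = Add(5, Mul(2, m, Add(m, Mul(-47, Pow(m, Rational(1, 2)))))) (Function('J')(m) = Add(5, Mul(Add(m, m), Add(m, Mul(-47, Pow(m, Rational(1, 2)))))) = Add(5, Mul(Mul(2, m), Add(m, Mul(-47, Pow(m, Rational(1, 2)))))) = Add(5, Mul(2, m, Add(m, Mul(-47, Pow(m, Rational(1, 2)))))))
Mul(Add(Function('J')(-3), 3469), Add(3577, -497)) = Mul(Add(Add(5, Mul(-94, Pow(-3, Rational(3, 2))), Mul(2, Pow(-3, 2))), 3469), Add(3577, -497)) = Mul(Add(Add(5, Mul(-94, Mul(-3, I, Pow(3, Rational(1, 2)))), Mul(2, 9)), 3469), 3080) = Mul(Add(Add(5, Mul(282, I, Pow(3, Rational(1, 2))), 18), 3469), 3080) = Mul(Add(Add(23, Mul(282, I, Pow(3, Rational(1, 2)))), 3469), 3080) = Mul(Add(3492, Mul(282, I, Pow(3, Rational(1, 2)))), 3080) = Add(10755360, Mul(868560, I, Pow(3, Rational(1, 2))))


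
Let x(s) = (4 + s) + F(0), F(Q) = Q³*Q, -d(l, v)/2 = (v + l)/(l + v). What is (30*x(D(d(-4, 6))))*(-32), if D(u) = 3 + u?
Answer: -4800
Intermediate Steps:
d(l, v) = -2 (d(l, v) = -2*(v + l)/(l + v) = -2*(l + v)/(l + v) = -2*1 = -2)
F(Q) = Q⁴
x(s) = 4 + s (x(s) = (4 + s) + 0⁴ = (4 + s) + 0 = 4 + s)
(30*x(D(d(-4, 6))))*(-32) = (30*(4 + (3 - 2)))*(-32) = (30*(4 + 1))*(-32) = (30*5)*(-32) = 150*(-32) = -4800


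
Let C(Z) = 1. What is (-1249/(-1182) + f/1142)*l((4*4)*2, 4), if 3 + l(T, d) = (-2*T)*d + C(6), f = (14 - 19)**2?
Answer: -31302022/112487 ≈ -278.27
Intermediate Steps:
f = 25 (f = (-5)**2 = 25)
l(T, d) = -2 - 2*T*d (l(T, d) = -3 + ((-2*T)*d + 1) = -3 + (-2*T*d + 1) = -3 + (1 - 2*T*d) = -2 - 2*T*d)
(-1249/(-1182) + f/1142)*l((4*4)*2, 4) = (-1249/(-1182) + 25/1142)*(-2 - 2*(4*4)*2*4) = (-1249*(-1/1182) + 25*(1/1142))*(-2 - 2*16*2*4) = (1249/1182 + 25/1142)*(-2 - 2*32*4) = 363977*(-2 - 256)/337461 = (363977/337461)*(-258) = -31302022/112487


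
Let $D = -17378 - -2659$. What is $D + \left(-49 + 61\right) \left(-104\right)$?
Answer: $-15967$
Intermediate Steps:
$D = -14719$ ($D = -17378 + 2659 = -14719$)
$D + \left(-49 + 61\right) \left(-104\right) = -14719 + \left(-49 + 61\right) \left(-104\right) = -14719 + 12 \left(-104\right) = -14719 - 1248 = -15967$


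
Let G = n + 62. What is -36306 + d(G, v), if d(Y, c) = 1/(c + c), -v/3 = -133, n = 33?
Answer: -28972187/798 ≈ -36306.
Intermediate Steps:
v = 399 (v = -3*(-133) = 399)
G = 95 (G = 33 + 62 = 95)
d(Y, c) = 1/(2*c)
-36306 + d(G, v) = -36306 + (1/2)/399 = -36306 + (1/2)*(1/399) = -36306 + 1/798 = -28972187/798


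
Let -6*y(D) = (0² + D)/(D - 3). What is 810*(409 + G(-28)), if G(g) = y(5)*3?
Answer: 660555/2 ≈ 3.3028e+5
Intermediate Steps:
y(D) = -D/(6*(-3 + D)) (y(D) = -(0² + D)/(6*(D - 3)) = -(0 + D)/(6*(-3 + D)) = -D/(6*(-3 + D)))
G(g) = -5/4 (G(g) = -1*5/(-18 + 6*5)*3 = -1*5/(-18 + 30)*3 = -1*5/12*3 = -1*5*1/12*3 = -5/12*3 = -5/4)
810*(409 + G(-28)) = 810*(409 - 5/4) = 810*(1631/4) = 660555/2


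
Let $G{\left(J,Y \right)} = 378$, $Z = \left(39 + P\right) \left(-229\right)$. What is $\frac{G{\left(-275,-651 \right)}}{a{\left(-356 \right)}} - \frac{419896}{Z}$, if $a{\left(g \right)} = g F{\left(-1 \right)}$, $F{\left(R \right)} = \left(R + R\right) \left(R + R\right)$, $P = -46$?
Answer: $- \frac{299268919}{1141336} \approx -262.21$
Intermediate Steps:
$Z = 1603$ ($Z = \left(39 - 46\right) \left(-229\right) = \left(-7\right) \left(-229\right) = 1603$)
$F{\left(R \right)} = 4 R^{2}$ ($F{\left(R \right)} = 2 R 2 R = 4 R^{2}$)
$a{\left(g \right)} = 4 g$ ($a{\left(g \right)} = g 4 \left(-1\right)^{2} = g 4 \cdot 1 = g 4 = 4 g$)
$\frac{G{\left(-275,-651 \right)}}{a{\left(-356 \right)}} - \frac{419896}{Z} = \frac{378}{4 \left(-356\right)} - \frac{419896}{1603} = \frac{378}{-1424} - \frac{419896}{1603} = 378 \left(- \frac{1}{1424}\right) - \frac{419896}{1603} = - \frac{189}{712} - \frac{419896}{1603} = - \frac{299268919}{1141336}$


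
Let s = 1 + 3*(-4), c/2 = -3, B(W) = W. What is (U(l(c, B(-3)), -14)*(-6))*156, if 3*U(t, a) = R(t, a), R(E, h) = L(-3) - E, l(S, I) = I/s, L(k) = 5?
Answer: -16224/11 ≈ -1474.9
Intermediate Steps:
c = -6 (c = 2*(-3) = -6)
s = -11 (s = 1 - 12 = -11)
l(S, I) = -I/11 (l(S, I) = I/(-11) = I*(-1/11) = -I/11)
R(E, h) = 5 - E
U(t, a) = 5/3 - t/3 (U(t, a) = (5 - t)/3 = 5/3 - t/3)
(U(l(c, B(-3)), -14)*(-6))*156 = ((5/3 - (-1)*(-3)/33)*(-6))*156 = ((5/3 - ⅓*3/11)*(-6))*156 = ((5/3 - 1/11)*(-6))*156 = ((52/33)*(-6))*156 = -104/11*156 = -16224/11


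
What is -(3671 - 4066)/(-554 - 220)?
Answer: -395/774 ≈ -0.51034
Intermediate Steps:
-(3671 - 4066)/(-554 - 220) = -(-395)/(-774) = -(-395)*(-1)/774 = -1*395/774 = -395/774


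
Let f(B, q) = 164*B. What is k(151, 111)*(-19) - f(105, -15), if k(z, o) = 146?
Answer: -19994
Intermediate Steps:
k(151, 111)*(-19) - f(105, -15) = 146*(-19) - 164*105 = -2774 - 1*17220 = -2774 - 17220 = -19994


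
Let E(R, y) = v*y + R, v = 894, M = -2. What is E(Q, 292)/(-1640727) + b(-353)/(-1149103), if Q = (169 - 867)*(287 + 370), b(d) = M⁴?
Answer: 6877735054/57132252057 ≈ 0.12038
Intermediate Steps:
b(d) = 16 (b(d) = (-2)⁴ = 16)
Q = -458586 (Q = -698*657 = -458586)
E(R, y) = R + 894*y (E(R, y) = 894*y + R = R + 894*y)
E(Q, 292)/(-1640727) + b(-353)/(-1149103) = (-458586 + 894*292)/(-1640727) + 16/(-1149103) = (-458586 + 261048)*(-1/1640727) + 16*(-1/1149103) = -197538*(-1/1640727) - 16/1149103 = 5986/49719 - 16/1149103 = 6877735054/57132252057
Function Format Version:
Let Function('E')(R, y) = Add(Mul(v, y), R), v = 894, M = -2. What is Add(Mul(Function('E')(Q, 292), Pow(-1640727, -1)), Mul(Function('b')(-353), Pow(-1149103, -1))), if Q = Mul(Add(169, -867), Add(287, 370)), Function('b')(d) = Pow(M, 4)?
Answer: Rational(6877735054, 57132252057) ≈ 0.12038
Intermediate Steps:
Function('b')(d) = 16 (Function('b')(d) = Pow(-2, 4) = 16)
Q = -458586 (Q = Mul(-698, 657) = -458586)
Function('E')(R, y) = Add(R, Mul(894, y)) (Function('E')(R, y) = Add(Mul(894, y), R) = Add(R, Mul(894, y)))
Add(Mul(Function('E')(Q, 292), Pow(-1640727, -1)), Mul(Function('b')(-353), Pow(-1149103, -1))) = Add(Mul(Add(-458586, Mul(894, 292)), Pow(-1640727, -1)), Mul(16, Pow(-1149103, -1))) = Add(Mul(Add(-458586, 261048), Rational(-1, 1640727)), Mul(16, Rational(-1, 1149103))) = Add(Mul(-197538, Rational(-1, 1640727)), Rational(-16, 1149103)) = Add(Rational(5986, 49719), Rational(-16, 1149103)) = Rational(6877735054, 57132252057)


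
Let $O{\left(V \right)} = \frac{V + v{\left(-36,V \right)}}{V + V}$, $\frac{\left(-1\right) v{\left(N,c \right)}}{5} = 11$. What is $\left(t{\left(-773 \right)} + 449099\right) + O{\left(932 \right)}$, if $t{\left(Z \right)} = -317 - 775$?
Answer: $\frac{835085925}{1864} \approx 4.4801 \cdot 10^{5}$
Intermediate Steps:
$v{\left(N,c \right)} = -55$ ($v{\left(N,c \right)} = \left(-5\right) 11 = -55$)
$t{\left(Z \right)} = -1092$ ($t{\left(Z \right)} = -317 - 775 = -1092$)
$O{\left(V \right)} = \frac{-55 + V}{2 V}$ ($O{\left(V \right)} = \frac{V - 55}{V + V} = \frac{-55 + V}{2 V}$)
$\left(t{\left(-773 \right)} + 449099\right) + O{\left(932 \right)} = \left(-1092 + 449099\right) + \frac{-55 + 932}{2 \cdot 932} = 448007 + \frac{1}{2} \cdot \frac{1}{932} \cdot 877 = 448007 + \frac{877}{1864} = \frac{835085925}{1864}$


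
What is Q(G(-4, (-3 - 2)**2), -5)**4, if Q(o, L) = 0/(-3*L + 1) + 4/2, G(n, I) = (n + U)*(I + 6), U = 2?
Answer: 16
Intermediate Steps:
G(n, I) = (2 + n)*(6 + I) (G(n, I) = (n + 2)*(I + 6) = (2 + n)*(6 + I))
Q(o, L) = 2 (Q(o, L) = 0/(1 - 3*L) + 4*(1/2) = 0 + 2 = 2)
Q(G(-4, (-3 - 2)**2), -5)**4 = 2**4 = 16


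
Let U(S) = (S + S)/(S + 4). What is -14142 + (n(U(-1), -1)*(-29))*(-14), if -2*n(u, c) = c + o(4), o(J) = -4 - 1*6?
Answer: -11909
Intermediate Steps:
o(J) = -10 (o(J) = -4 - 6 = -10)
U(S) = 2*S/(4 + S) (U(S) = (2*S)/(4 + S) = 2*S/(4 + S))
n(u, c) = 5 - c/2 (n(u, c) = -(c - 10)/2 = -(-10 + c)/2 = 5 - c/2)
-14142 + (n(U(-1), -1)*(-29))*(-14) = -14142 + ((5 - ½*(-1))*(-29))*(-14) = -14142 + ((5 + ½)*(-29))*(-14) = -14142 + ((11/2)*(-29))*(-14) = -14142 - 319/2*(-14) = -14142 + 2233 = -11909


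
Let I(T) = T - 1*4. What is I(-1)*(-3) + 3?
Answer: 18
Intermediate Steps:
I(T) = -4 + T (I(T) = T - 4 = -4 + T)
I(-1)*(-3) + 3 = (-4 - 1)*(-3) + 3 = -5*(-3) + 3 = 15 + 3 = 18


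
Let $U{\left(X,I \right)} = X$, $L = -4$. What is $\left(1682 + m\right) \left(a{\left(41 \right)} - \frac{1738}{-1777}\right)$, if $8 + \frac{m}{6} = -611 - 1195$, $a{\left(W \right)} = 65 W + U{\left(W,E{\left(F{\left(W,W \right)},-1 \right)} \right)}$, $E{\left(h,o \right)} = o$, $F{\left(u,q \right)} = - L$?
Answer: $- \frac{44264380600}{1777} \approx -2.491 \cdot 10^{7}$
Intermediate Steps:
$F{\left(u,q \right)} = 4$ ($F{\left(u,q \right)} = \left(-1\right) \left(-4\right) = 4$)
$a{\left(W \right)} = 66 W$ ($a{\left(W \right)} = 65 W + W = 66 W$)
$m = -10884$ ($m = -48 + 6 \left(-611 - 1195\right) = -48 + 6 \left(-1806\right) = -48 - 10836 = -10884$)
$\left(1682 + m\right) \left(a{\left(41 \right)} - \frac{1738}{-1777}\right) = \left(1682 - 10884\right) \left(66 \cdot 41 - \frac{1738}{-1777}\right) = - 9202 \left(2706 - - \frac{1738}{1777}\right) = - 9202 \left(2706 + \frac{1738}{1777}\right) = \left(-9202\right) \frac{4810300}{1777} = - \frac{44264380600}{1777}$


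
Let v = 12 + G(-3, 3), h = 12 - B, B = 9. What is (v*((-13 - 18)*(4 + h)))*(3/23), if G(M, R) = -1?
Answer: -7161/23 ≈ -311.35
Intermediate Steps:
h = 3 (h = 12 - 1*9 = 12 - 9 = 3)
v = 11 (v = 12 - 1 = 11)
(v*((-13 - 18)*(4 + h)))*(3/23) = (11*((-13 - 18)*(4 + 3)))*(3/23) = (11*(-31*7))*(3*(1/23)) = (11*(-217))*(3/23) = -2387*3/23 = -7161/23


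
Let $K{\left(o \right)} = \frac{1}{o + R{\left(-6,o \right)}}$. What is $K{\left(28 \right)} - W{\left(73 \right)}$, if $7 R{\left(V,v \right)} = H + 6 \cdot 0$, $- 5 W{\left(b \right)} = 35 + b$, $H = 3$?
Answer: $\frac{21527}{995} \approx 21.635$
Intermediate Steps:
$W{\left(b \right)} = -7 - \frac{b}{5}$ ($W{\left(b \right)} = - \frac{35 + b}{5} = -7 - \frac{b}{5}$)
$R{\left(V,v \right)} = \frac{3}{7}$ ($R{\left(V,v \right)} = \frac{3 + 6 \cdot 0}{7} = \frac{3 + 0}{7} = \frac{1}{7} \cdot 3 = \frac{3}{7}$)
$K{\left(o \right)} = \frac{1}{\frac{3}{7} + o}$ ($K{\left(o \right)} = \frac{1}{o + \frac{3}{7}} = \frac{1}{\frac{3}{7} + o}$)
$K{\left(28 \right)} - W{\left(73 \right)} = \frac{7}{3 + 7 \cdot 28} - \left(-7 - \frac{73}{5}\right) = \frac{7}{3 + 196} - \left(-7 - \frac{73}{5}\right) = \frac{7}{199} - - \frac{108}{5} = 7 \cdot \frac{1}{199} + \frac{108}{5} = \frac{7}{199} + \frac{108}{5} = \frac{21527}{995}$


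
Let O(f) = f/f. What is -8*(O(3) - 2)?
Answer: 8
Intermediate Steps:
O(f) = 1
-8*(O(3) - 2) = -8*(1 - 2) = -8*(-1) = 8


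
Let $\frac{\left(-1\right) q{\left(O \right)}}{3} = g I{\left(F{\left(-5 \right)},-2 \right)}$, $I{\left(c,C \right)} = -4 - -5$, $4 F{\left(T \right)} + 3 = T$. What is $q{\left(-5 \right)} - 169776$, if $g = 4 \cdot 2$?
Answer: $-169800$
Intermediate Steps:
$F{\left(T \right)} = - \frac{3}{4} + \frac{T}{4}$
$I{\left(c,C \right)} = 1$ ($I{\left(c,C \right)} = -4 + 5 = 1$)
$g = 8$
$q{\left(O \right)} = -24$ ($q{\left(O \right)} = - 3 \cdot 8 \cdot 1 = \left(-3\right) 8 = -24$)
$q{\left(-5 \right)} - 169776 = -24 - 169776 = -169800$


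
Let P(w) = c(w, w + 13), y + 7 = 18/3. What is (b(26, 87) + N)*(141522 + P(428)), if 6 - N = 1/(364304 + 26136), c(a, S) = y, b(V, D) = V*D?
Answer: 125319381414799/390440 ≈ 3.2097e+8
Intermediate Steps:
b(V, D) = D*V
y = -1 (y = -7 + 18/3 = -7 + 18*(⅓) = -7 + 6 = -1)
c(a, S) = -1
P(w) = -1
N = 2342639/390440 (N = 6 - 1/(364304 + 26136) = 6 - 1/390440 = 2342639/390440 ≈ 6.0000)
(b(26, 87) + N)*(141522 + P(428)) = (87*26 + 2342639/390440)*(141522 - 1) = (2262 + 2342639/390440)*141521 = (885517919/390440)*141521 = 125319381414799/390440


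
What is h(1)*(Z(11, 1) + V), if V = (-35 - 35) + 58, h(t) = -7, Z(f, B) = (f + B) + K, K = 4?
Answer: -28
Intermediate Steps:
Z(f, B) = 4 + B + f (Z(f, B) = (f + B) + 4 = (B + f) + 4 = 4 + B + f)
V = -12 (V = -70 + 58 = -12)
h(1)*(Z(11, 1) + V) = -7*((4 + 1 + 11) - 12) = -7*(16 - 12) = -7*4 = -28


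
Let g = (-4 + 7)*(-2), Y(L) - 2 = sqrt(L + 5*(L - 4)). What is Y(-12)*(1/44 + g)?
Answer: -263/22 - 263*I*sqrt(23)/22 ≈ -11.955 - 57.332*I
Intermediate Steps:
Y(L) = 2 + sqrt(-20 + 6*L) (Y(L) = 2 + sqrt(L + 5*(L - 4)) = 2 + sqrt(L + 5*(-4 + L)) = 2 + sqrt(L + (-20 + 5*L)) = 2 + sqrt(-20 + 6*L))
g = -6 (g = 3*(-2) = -6)
Y(-12)*(1/44 + g) = (2 + sqrt(-20 + 6*(-12)))*(1/44 - 6) = (2 + sqrt(-20 - 72))*(1/44 - 6) = (2 + sqrt(-92))*(-263/44) = (2 + 2*I*sqrt(23))*(-263/44) = -263/22 - 263*I*sqrt(23)/22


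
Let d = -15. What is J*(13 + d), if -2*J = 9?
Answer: 9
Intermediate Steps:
J = -9/2 (J = -½*9 = -9/2 ≈ -4.5000)
J*(13 + d) = -9*(13 - 15)/2 = -9/2*(-2) = 9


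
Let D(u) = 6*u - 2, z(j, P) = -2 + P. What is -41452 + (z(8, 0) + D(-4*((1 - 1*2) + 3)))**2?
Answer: -38748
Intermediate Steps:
D(u) = -2 + 6*u
-41452 + (z(8, 0) + D(-4*((1 - 1*2) + 3)))**2 = -41452 + ((-2 + 0) + (-2 + 6*(-4*((1 - 1*2) + 3))))**2 = -41452 + (-2 + (-2 + 6*(-4*((1 - 2) + 3))))**2 = -41452 + (-2 + (-2 + 6*(-4*(-1 + 3))))**2 = -41452 + (-2 + (-2 + 6*(-4*2)))**2 = -41452 + (-2 + (-2 + 6*(-8)))**2 = -41452 + (-2 + (-2 - 48))**2 = -41452 + (-2 - 50)**2 = -41452 + (-52)**2 = -41452 + 2704 = -38748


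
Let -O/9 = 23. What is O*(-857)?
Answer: 177399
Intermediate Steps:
O = -207 (O = -9*23 = -207)
O*(-857) = -207*(-857) = 177399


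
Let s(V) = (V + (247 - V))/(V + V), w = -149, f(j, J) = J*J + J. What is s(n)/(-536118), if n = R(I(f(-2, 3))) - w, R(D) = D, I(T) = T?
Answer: -247/172629996 ≈ -1.4308e-6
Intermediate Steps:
f(j, J) = J + J² (f(j, J) = J² + J = J + J²)
n = 161 (n = 3*(1 + 3) - 1*(-149) = 3*4 + 149 = 12 + 149 = 161)
s(V) = 247/(2*V) (s(V) = 247/((2*V)) = 247*(1/(2*V)) = 247/(2*V))
s(n)/(-536118) = ((247/2)/161)/(-536118) = ((247/2)*(1/161))*(-1/536118) = (247/322)*(-1/536118) = -247/172629996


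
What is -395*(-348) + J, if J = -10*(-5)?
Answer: 137510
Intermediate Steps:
J = 50
-395*(-348) + J = -395*(-348) + 50 = 137460 + 50 = 137510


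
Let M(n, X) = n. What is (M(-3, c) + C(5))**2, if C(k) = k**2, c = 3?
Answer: 484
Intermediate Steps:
(M(-3, c) + C(5))**2 = (-3 + 5**2)**2 = (-3 + 25)**2 = 22**2 = 484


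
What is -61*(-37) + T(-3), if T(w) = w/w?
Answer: 2258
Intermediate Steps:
T(w) = 1
-61*(-37) + T(-3) = -61*(-37) + 1 = 2257 + 1 = 2258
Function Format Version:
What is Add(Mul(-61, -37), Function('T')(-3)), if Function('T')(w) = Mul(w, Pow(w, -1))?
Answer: 2258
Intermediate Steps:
Function('T')(w) = 1
Add(Mul(-61, -37), Function('T')(-3)) = Add(Mul(-61, -37), 1) = Add(2257, 1) = 2258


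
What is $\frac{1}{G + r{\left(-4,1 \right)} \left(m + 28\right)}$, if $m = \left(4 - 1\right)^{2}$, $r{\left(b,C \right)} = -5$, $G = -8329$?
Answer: $- \frac{1}{8514} \approx -0.00011745$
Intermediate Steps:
$m = 9$ ($m = 3^{2} = 9$)
$\frac{1}{G + r{\left(-4,1 \right)} \left(m + 28\right)} = \frac{1}{-8329 - 5 \left(9 + 28\right)} = \frac{1}{-8329 - 185} = \frac{1}{-8514} = - \frac{1}{8514}$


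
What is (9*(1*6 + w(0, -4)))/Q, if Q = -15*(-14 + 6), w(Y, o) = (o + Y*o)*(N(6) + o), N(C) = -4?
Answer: 57/20 ≈ 2.8500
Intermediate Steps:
w(Y, o) = (-4 + o)*(o + Y*o) (w(Y, o) = (o + Y*o)*(-4 + o) = (-4 + o)*(o + Y*o))
Q = 120 (Q = -15*(-8) = 120)
(9*(1*6 + w(0, -4)))/Q = (9*(1*6 - 4*(-4 - 4 - 4*0 + 0*(-4))))/120 = (9*(6 - 4*(-4 - 4 + 0 + 0)))*(1/120) = (9*(6 - 4*(-8)))*(1/120) = (9*(6 + 32))*(1/120) = (9*38)*(1/120) = 342*(1/120) = 57/20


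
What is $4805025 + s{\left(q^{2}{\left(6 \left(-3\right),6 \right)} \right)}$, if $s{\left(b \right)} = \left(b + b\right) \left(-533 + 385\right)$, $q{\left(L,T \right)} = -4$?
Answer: $4800289$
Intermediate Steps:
$s{\left(b \right)} = - 296 b$ ($s{\left(b \right)} = 2 b \left(-148\right) = - 296 b$)
$4805025 + s{\left(q^{2}{\left(6 \left(-3\right),6 \right)} \right)} = 4805025 - 296 \left(-4\right)^{2} = 4805025 - 4736 = 4800289$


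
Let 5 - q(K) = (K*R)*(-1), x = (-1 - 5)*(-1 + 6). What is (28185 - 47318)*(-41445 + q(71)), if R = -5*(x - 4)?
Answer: 561936210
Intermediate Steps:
x = -30 (x = -6*5 = -30)
R = 170 (R = -5*(-30 - 4) = -5*(-34) = 170)
q(K) = 5 + 170*K (q(K) = 5 - K*170*(-1) = 5 - 170*K*(-1) = 5 - (-170)*K = 5 + 170*K)
(28185 - 47318)*(-41445 + q(71)) = (28185 - 47318)*(-41445 + (5 + 170*71)) = -19133*(-41445 + (5 + 12070)) = -19133*(-41445 + 12075) = -19133*(-29370) = 561936210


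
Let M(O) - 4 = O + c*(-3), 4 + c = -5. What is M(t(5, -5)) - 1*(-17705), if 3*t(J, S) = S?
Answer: 53203/3 ≈ 17734.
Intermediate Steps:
c = -9 (c = -4 - 5 = -9)
t(J, S) = S/3
M(O) = 31 + O (M(O) = 4 + (O - 9*(-3)) = 4 + (O + 27) = 4 + (27 + O) = 31 + O)
M(t(5, -5)) - 1*(-17705) = (31 + (⅓)*(-5)) - 1*(-17705) = (31 - 5/3) + 17705 = 88/3 + 17705 = 53203/3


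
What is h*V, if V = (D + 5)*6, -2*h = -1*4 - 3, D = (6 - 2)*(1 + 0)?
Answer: 189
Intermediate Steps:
D = 4 (D = 4*1 = 4)
h = 7/2 (h = -(-1*4 - 3)/2 = -(-4 - 3)/2 = -½*(-7) = 7/2 ≈ 3.5000)
V = 54 (V = (4 + 5)*6 = 9*6 = 54)
h*V = (7/2)*54 = 189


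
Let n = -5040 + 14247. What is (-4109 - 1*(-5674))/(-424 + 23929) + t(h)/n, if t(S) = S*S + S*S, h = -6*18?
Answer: 4168397/1603041 ≈ 2.6003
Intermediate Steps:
n = 9207
h = -108
t(S) = 2*S² (t(S) = S² + S² = 2*S²)
(-4109 - 1*(-5674))/(-424 + 23929) + t(h)/n = (-4109 - 1*(-5674))/(-424 + 23929) + (2*(-108)²)/9207 = (-4109 + 5674)/23505 + (2*11664)*(1/9207) = 1565*(1/23505) + 23328*(1/9207) = 313/4701 + 864/341 = 4168397/1603041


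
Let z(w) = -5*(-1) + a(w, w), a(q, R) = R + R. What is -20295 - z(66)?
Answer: -20432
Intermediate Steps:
a(q, R) = 2*R
z(w) = 5 + 2*w (z(w) = -5*(-1) + 2*w = 5 + 2*w)
-20295 - z(66) = -20295 - (5 + 2*66) = -20295 - (5 + 132) = -20295 - 1*137 = -20295 - 137 = -20432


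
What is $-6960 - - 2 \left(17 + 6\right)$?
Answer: $-6914$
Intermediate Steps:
$-6960 - - 2 \left(17 + 6\right) = -6960 - \left(-2\right) 23 = -6960 - -46 = -6960 + 46 = -6914$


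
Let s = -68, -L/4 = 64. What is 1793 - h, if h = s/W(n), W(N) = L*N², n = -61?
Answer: 426992175/238144 ≈ 1793.0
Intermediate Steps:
L = -256 (L = -4*64 = -256)
W(N) = -256*N²
h = 17/238144 (h = -68/((-256*(-61)²)) = -68/((-256*3721)) = -68/(-952576) = -68*(-1/952576) = 17/238144 ≈ 7.1385e-5)
1793 - h = 1793 - 1*17/238144 = 1793 - 17/238144 = 426992175/238144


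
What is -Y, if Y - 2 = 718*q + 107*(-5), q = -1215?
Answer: 872903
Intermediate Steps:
Y = -872903 (Y = 2 + (718*(-1215) + 107*(-5)) = 2 + (-872370 - 535) = 2 - 872905 = -872903)
-Y = -1*(-872903) = 872903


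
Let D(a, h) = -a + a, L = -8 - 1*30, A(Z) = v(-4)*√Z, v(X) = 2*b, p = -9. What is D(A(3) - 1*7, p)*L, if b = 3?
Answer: 0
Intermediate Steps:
v(X) = 6 (v(X) = 2*3 = 6)
A(Z) = 6*√Z
L = -38 (L = -8 - 30 = -38)
D(a, h) = 0
D(A(3) - 1*7, p)*L = 0*(-38) = 0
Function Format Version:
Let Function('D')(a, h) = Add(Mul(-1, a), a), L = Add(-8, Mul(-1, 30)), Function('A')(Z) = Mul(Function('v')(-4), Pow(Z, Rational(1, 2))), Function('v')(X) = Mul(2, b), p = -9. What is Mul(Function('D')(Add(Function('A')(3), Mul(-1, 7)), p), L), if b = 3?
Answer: 0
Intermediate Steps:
Function('v')(X) = 6 (Function('v')(X) = Mul(2, 3) = 6)
Function('A')(Z) = Mul(6, Pow(Z, Rational(1, 2)))
L = -38 (L = Add(-8, -30) = -38)
Function('D')(a, h) = 0
Mul(Function('D')(Add(Function('A')(3), Mul(-1, 7)), p), L) = Mul(0, -38) = 0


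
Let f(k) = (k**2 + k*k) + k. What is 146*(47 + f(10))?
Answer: 37522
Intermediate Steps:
f(k) = k + 2*k**2 (f(k) = (k**2 + k**2) + k = 2*k**2 + k = k + 2*k**2)
146*(47 + f(10)) = 146*(47 + 10*(1 + 2*10)) = 146*(47 + 10*(1 + 20)) = 146*(47 + 10*21) = 146*(47 + 210) = 146*257 = 37522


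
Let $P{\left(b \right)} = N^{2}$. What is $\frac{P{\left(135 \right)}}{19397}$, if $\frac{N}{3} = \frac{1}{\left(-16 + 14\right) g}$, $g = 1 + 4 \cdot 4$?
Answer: $\frac{9}{22422932} \approx 4.0137 \cdot 10^{-7}$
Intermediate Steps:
$g = 17$ ($g = 1 + 16 = 17$)
$N = - \frac{3}{34}$ ($N = 3 \frac{1}{\left(-16 + 14\right) 17} = 3 \frac{1}{-2} \cdot \frac{1}{17} = 3 \left(\left(- \frac{1}{2}\right) \frac{1}{17}\right) = 3 \left(- \frac{1}{34}\right) = - \frac{3}{34} \approx -0.088235$)
$P{\left(b \right)} = \frac{9}{1156}$ ($P{\left(b \right)} = \left(- \frac{3}{34}\right)^{2} = \frac{9}{1156}$)
$\frac{P{\left(135 \right)}}{19397} = \frac{9}{1156 \cdot 19397} = \frac{9}{1156} \cdot \frac{1}{19397} = \frac{9}{22422932}$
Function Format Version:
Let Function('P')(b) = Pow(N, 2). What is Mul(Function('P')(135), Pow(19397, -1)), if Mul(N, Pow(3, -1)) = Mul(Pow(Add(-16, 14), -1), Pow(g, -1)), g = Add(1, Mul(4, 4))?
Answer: Rational(9, 22422932) ≈ 4.0137e-7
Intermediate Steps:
g = 17 (g = Add(1, 16) = 17)
N = Rational(-3, 34) (N = Mul(3, Mul(Pow(Add(-16, 14), -1), Pow(17, -1))) = Mul(3, Mul(Pow(-2, -1), Rational(1, 17))) = Mul(3, Mul(Rational(-1, 2), Rational(1, 17))) = Mul(3, Rational(-1, 34)) = Rational(-3, 34) ≈ -0.088235)
Function('P')(b) = Rational(9, 1156) (Function('P')(b) = Pow(Rational(-3, 34), 2) = Rational(9, 1156))
Mul(Function('P')(135), Pow(19397, -1)) = Mul(Rational(9, 1156), Pow(19397, -1)) = Mul(Rational(9, 1156), Rational(1, 19397)) = Rational(9, 22422932)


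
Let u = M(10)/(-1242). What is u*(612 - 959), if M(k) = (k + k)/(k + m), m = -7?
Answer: 3470/1863 ≈ 1.8626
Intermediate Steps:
M(k) = 2*k/(-7 + k) (M(k) = (k + k)/(k - 7) = (2*k)/(-7 + k) = 2*k/(-7 + k))
u = -10/1863 (u = (2*10/(-7 + 10))/(-1242) = (2*10/3)*(-1/1242) = (2*10*(⅓))*(-1/1242) = (20/3)*(-1/1242) = -10/1863 ≈ -0.0053677)
u*(612 - 959) = -10*(612 - 959)/1863 = -10/1863*(-347) = 3470/1863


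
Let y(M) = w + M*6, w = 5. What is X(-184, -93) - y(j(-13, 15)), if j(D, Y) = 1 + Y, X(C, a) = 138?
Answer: 37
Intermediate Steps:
y(M) = 5 + 6*M (y(M) = 5 + M*6 = 5 + 6*M)
X(-184, -93) - y(j(-13, 15)) = 138 - (5 + 6*(1 + 15)) = 138 - (5 + 6*16) = 138 - (5 + 96) = 138 - 1*101 = 138 - 101 = 37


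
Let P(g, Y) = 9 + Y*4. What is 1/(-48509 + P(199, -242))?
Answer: -1/49468 ≈ -2.0215e-5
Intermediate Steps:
P(g, Y) = 9 + 4*Y
1/(-48509 + P(199, -242)) = 1/(-48509 + (9 + 4*(-242))) = 1/(-48509 + (9 - 968)) = 1/(-48509 - 959) = 1/(-49468) = -1/49468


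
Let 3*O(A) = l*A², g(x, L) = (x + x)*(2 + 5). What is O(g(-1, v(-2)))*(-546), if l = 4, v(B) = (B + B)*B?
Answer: -142688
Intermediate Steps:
v(B) = 2*B² (v(B) = (2*B)*B = 2*B²)
g(x, L) = 14*x (g(x, L) = (2*x)*7 = 14*x)
O(A) = 4*A²/3 (O(A) = (4*A²)/3 = 4*A²/3)
O(g(-1, v(-2)))*(-546) = (4*(14*(-1))²/3)*(-546) = ((4/3)*(-14)²)*(-546) = ((4/3)*196)*(-546) = (784/3)*(-546) = -142688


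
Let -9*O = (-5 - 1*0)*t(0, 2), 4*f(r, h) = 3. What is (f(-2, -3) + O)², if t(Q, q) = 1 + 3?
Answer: 11449/1296 ≈ 8.8341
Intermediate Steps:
f(r, h) = ¾ (f(r, h) = (¼)*3 = ¾)
t(Q, q) = 4
O = 20/9 (O = -(-5 - 1*0)*4/9 = -(-5 + 0)*4/9 = -(-5)*4/9 = -⅑*(-20) = 20/9 ≈ 2.2222)
(f(-2, -3) + O)² = (¾ + 20/9)² = (107/36)² = 11449/1296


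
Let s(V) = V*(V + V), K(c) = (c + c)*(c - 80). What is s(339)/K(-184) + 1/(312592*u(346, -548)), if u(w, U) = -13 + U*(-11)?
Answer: 4501649212897/1902803770560 ≈ 2.3658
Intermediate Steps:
K(c) = 2*c*(-80 + c) (K(c) = (2*c)*(-80 + c) = 2*c*(-80 + c))
u(w, U) = -13 - 11*U
s(V) = 2*V**2 (s(V) = V*(2*V) = 2*V**2)
s(339)/K(-184) + 1/(312592*u(346, -548)) = (2*339**2)/((2*(-184)*(-80 - 184))) + 1/(312592*(-13 - 11*(-548))) = (2*114921)/((2*(-184)*(-264))) + 1/(312592*(-13 + 6028)) = 229842/97152 + (1/312592)/6015 = 229842*(1/97152) + (1/312592)*(1/6015) = 38307/16192 + 1/1880240880 = 4501649212897/1902803770560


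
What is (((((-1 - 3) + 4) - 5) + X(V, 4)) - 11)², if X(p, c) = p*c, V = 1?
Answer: 144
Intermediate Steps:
X(p, c) = c*p
(((((-1 - 3) + 4) - 5) + X(V, 4)) - 11)² = (((((-1 - 3) + 4) - 5) + 4*1) - 11)² = ((((-4 + 4) - 5) + 4) - 11)² = (((0 - 5) + 4) - 11)² = ((-5 + 4) - 11)² = (-1 - 11)² = (-12)² = 144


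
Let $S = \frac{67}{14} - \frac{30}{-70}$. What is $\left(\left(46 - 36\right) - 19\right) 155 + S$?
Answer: $- \frac{19457}{14} \approx -1389.8$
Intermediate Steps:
$S = \frac{73}{14}$ ($S = 67 \cdot \frac{1}{14} - - \frac{3}{7} = \frac{67}{14} + \frac{3}{7} = \frac{73}{14} \approx 5.2143$)
$\left(\left(46 - 36\right) - 19\right) 155 + S = \left(\left(46 - 36\right) - 19\right) 155 + \frac{73}{14} = \left(10 - 19\right) 155 + \frac{73}{14} = \left(-9\right) 155 + \frac{73}{14} = -1395 + \frac{73}{14} = - \frac{19457}{14}$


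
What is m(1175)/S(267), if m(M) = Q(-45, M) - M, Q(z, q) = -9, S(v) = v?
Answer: -1184/267 ≈ -4.4345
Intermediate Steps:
m(M) = -9 - M
m(1175)/S(267) = (-9 - 1*1175)/267 = (-9 - 1175)*(1/267) = -1184*1/267 = -1184/267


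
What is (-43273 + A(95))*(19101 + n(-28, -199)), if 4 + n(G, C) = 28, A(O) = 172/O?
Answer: -15723668475/19 ≈ -8.2756e+8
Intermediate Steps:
n(G, C) = 24 (n(G, C) = -4 + 28 = 24)
(-43273 + A(95))*(19101 + n(-28, -199)) = (-43273 + 172/95)*(19101 + 24) = (-43273 + 172*(1/95))*19125 = (-43273 + 172/95)*19125 = -4110763/95*19125 = -15723668475/19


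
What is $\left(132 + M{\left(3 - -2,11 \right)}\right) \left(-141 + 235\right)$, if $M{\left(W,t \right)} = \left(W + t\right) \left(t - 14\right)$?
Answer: $7896$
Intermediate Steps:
$M{\left(W,t \right)} = \left(-14 + t\right) \left(W + t\right)$ ($M{\left(W,t \right)} = \left(W + t\right) \left(-14 + t\right) = \left(-14 + t\right) \left(W + t\right)$)
$\left(132 + M{\left(3 - -2,11 \right)}\right) \left(-141 + 235\right) = \left(132 + \left(11^{2} - 14 \left(3 - -2\right) - 154 + \left(3 - -2\right) 11\right)\right) \left(-141 + 235\right) = \left(132 + \left(121 - 14 \left(3 + 2\right) - 154 + \left(3 + 2\right) 11\right)\right) 94 = \left(132 + \left(121 - 70 - 154 + 5 \cdot 11\right)\right) 94 = \left(132 + \left(121 - 70 - 154 + 55\right)\right) 94 = \left(132 - 48\right) 94 = 84 \cdot 94 = 7896$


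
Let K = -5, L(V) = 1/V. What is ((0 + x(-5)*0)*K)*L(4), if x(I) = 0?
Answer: 0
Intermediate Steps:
L(V) = 1/V
((0 + x(-5)*0)*K)*L(4) = ((0 + 0*0)*(-5))/4 = ((0 + 0)*(-5))*(1/4) = (0*(-5))*(1/4) = 0*(1/4) = 0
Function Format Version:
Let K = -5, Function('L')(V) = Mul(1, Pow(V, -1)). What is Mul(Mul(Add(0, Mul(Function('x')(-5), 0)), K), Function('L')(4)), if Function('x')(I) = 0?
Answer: 0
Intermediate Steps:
Function('L')(V) = Pow(V, -1)
Mul(Mul(Add(0, Mul(Function('x')(-5), 0)), K), Function('L')(4)) = Mul(Mul(Add(0, Mul(0, 0)), -5), Pow(4, -1)) = Mul(Mul(Add(0, 0), -5), Rational(1, 4)) = Mul(Mul(0, -5), Rational(1, 4)) = Mul(0, Rational(1, 4)) = 0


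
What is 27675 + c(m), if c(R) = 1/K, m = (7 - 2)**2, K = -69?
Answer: 1909574/69 ≈ 27675.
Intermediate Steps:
m = 25 (m = 5**2 = 25)
c(R) = -1/69 (c(R) = 1/(-69) = -1/69)
27675 + c(m) = 27675 - 1/69 = 1909574/69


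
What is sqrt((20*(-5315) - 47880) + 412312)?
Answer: 14*sqrt(1317) ≈ 508.07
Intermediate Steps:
sqrt((20*(-5315) - 47880) + 412312) = sqrt((-106300 - 47880) + 412312) = sqrt(-154180 + 412312) = sqrt(258132) = 14*sqrt(1317)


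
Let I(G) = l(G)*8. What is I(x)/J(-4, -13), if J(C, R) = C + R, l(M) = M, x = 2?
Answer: -16/17 ≈ -0.94118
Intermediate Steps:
I(G) = 8*G (I(G) = G*8 = 8*G)
I(x)/J(-4, -13) = (8*2)/(-4 - 13) = 16/(-17) = 16*(-1/17) = -16/17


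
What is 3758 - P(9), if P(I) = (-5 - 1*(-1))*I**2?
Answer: 4082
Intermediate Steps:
P(I) = -4*I**2 (P(I) = (-5 + 1)*I**2 = -4*I**2)
3758 - P(9) = 3758 - (-4)*9**2 = 3758 - (-4)*81 = 3758 - 1*(-324) = 3758 + 324 = 4082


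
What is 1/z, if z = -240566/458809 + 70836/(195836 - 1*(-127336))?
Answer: -12356185179/3770333419 ≈ -3.2772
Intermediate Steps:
z = -3770333419/12356185179 (z = -240566*1/458809 + 70836/(195836 + 127336) = -240566/458809 + 70836/323172 = -240566/458809 + 70836*(1/323172) = -240566/458809 + 5903/26931 = -3770333419/12356185179 ≈ -0.30514)
1/z = 1/(-3770333419/12356185179) = -12356185179/3770333419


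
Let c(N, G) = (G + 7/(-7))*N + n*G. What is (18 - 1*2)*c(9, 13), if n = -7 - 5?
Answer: -768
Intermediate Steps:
n = -12
c(N, G) = -12*G + N*(-1 + G) (c(N, G) = (G + 7/(-7))*N - 12*G = (G + 7*(-1/7))*N - 12*G = (G - 1)*N - 12*G = (-1 + G)*N - 12*G = N*(-1 + G) - 12*G = -12*G + N*(-1 + G))
(18 - 1*2)*c(9, 13) = (18 - 1*2)*(-1*9 - 12*13 + 13*9) = (18 - 2)*(-9 - 156 + 117) = 16*(-48) = -768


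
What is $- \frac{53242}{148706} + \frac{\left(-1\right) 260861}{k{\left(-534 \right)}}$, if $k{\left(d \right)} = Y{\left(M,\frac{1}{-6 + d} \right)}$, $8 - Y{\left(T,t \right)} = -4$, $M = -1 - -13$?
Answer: $- \frac{19396117385}{892236} \approx -21739.0$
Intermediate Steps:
$M = 12$ ($M = -1 + 13 = 12$)
$Y{\left(T,t \right)} = 12$ ($Y{\left(T,t \right)} = 8 - -4 = 8 + 4 = 12$)
$k{\left(d \right)} = 12$
$- \frac{53242}{148706} + \frac{\left(-1\right) 260861}{k{\left(-534 \right)}} = - \frac{53242}{148706} + \frac{\left(-1\right) 260861}{12} = \left(-53242\right) \frac{1}{148706} - \frac{260861}{12} = - \frac{26621}{74353} - \frac{260861}{12} = - \frac{19396117385}{892236}$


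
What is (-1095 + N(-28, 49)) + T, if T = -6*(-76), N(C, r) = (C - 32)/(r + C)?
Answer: -4493/7 ≈ -641.86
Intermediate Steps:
N(C, r) = (-32 + C)/(C + r)
T = 456
(-1095 + N(-28, 49)) + T = (-1095 + (-32 - 28)/(-28 + 49)) + 456 = (-1095 - 60/21) + 456 = (-1095 + (1/21)*(-60)) + 456 = (-1095 - 20/7) + 456 = -7685/7 + 456 = -4493/7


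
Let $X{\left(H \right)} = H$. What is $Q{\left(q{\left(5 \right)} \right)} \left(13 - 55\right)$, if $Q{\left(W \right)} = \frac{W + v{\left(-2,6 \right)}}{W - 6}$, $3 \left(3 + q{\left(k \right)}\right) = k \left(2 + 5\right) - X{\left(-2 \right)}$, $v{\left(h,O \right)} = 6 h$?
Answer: $\frac{168}{5} \approx 33.6$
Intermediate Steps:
$q{\left(k \right)} = - \frac{7}{3} + \frac{7 k}{3}$ ($q{\left(k \right)} = -3 + \frac{k \left(2 + 5\right) - -2}{3} = -3 + \frac{k 7 + 2}{3} = -3 + \frac{7 k + 2}{3} = -3 + \frac{2 + 7 k}{3} = -3 + \left(\frac{2}{3} + \frac{7 k}{3}\right) = - \frac{7}{3} + \frac{7 k}{3}$)
$Q{\left(W \right)} = \frac{-12 + W}{-6 + W}$ ($Q{\left(W \right)} = \frac{W + 6 \left(-2\right)}{W - 6} = \frac{W - 12}{-6 + W} = \frac{-12 + W}{-6 + W}$)
$Q{\left(q{\left(5 \right)} \right)} \left(13 - 55\right) = \frac{-12 + \left(- \frac{7}{3} + \frac{7}{3} \cdot 5\right)}{-6 + \left(- \frac{7}{3} + \frac{7}{3} \cdot 5\right)} \left(13 - 55\right) = \frac{-12 + \left(- \frac{7}{3} + \frac{35}{3}\right)}{-6 + \left(- \frac{7}{3} + \frac{35}{3}\right)} \left(-42\right) = \frac{-12 + \frac{28}{3}}{-6 + \frac{28}{3}} \left(-42\right) = \frac{1}{\frac{10}{3}} \left(- \frac{8}{3}\right) \left(-42\right) = \frac{3}{10} \left(- \frac{8}{3}\right) \left(-42\right) = \left(- \frac{4}{5}\right) \left(-42\right) = \frac{168}{5}$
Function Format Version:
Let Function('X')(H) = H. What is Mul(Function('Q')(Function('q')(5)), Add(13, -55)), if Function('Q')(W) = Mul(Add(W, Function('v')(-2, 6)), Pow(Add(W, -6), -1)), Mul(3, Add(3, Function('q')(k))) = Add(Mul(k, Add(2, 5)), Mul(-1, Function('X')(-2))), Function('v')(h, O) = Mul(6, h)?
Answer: Rational(168, 5) ≈ 33.600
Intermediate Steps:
Function('q')(k) = Add(Rational(-7, 3), Mul(Rational(7, 3), k)) (Function('q')(k) = Add(-3, Mul(Rational(1, 3), Add(Mul(k, Add(2, 5)), Mul(-1, -2)))) = Add(-3, Mul(Rational(1, 3), Add(Mul(k, 7), 2))) = Add(-3, Mul(Rational(1, 3), Add(Mul(7, k), 2))) = Add(-3, Mul(Rational(1, 3), Add(2, Mul(7, k)))) = Add(-3, Add(Rational(2, 3), Mul(Rational(7, 3), k))) = Add(Rational(-7, 3), Mul(Rational(7, 3), k)))
Function('Q')(W) = Mul(Pow(Add(-6, W), -1), Add(-12, W)) (Function('Q')(W) = Mul(Add(W, Mul(6, -2)), Pow(Add(W, -6), -1)) = Mul(Add(W, -12), Pow(Add(-6, W), -1)) = Mul(Add(-12, W), Pow(Add(-6, W), -1)) = Mul(Pow(Add(-6, W), -1), Add(-12, W)))
Mul(Function('Q')(Function('q')(5)), Add(13, -55)) = Mul(Mul(Pow(Add(-6, Add(Rational(-7, 3), Mul(Rational(7, 3), 5))), -1), Add(-12, Add(Rational(-7, 3), Mul(Rational(7, 3), 5)))), Add(13, -55)) = Mul(Mul(Pow(Add(-6, Add(Rational(-7, 3), Rational(35, 3))), -1), Add(-12, Add(Rational(-7, 3), Rational(35, 3)))), -42) = Mul(Mul(Pow(Add(-6, Rational(28, 3)), -1), Add(-12, Rational(28, 3))), -42) = Mul(Mul(Pow(Rational(10, 3), -1), Rational(-8, 3)), -42) = Mul(Mul(Rational(3, 10), Rational(-8, 3)), -42) = Mul(Rational(-4, 5), -42) = Rational(168, 5)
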